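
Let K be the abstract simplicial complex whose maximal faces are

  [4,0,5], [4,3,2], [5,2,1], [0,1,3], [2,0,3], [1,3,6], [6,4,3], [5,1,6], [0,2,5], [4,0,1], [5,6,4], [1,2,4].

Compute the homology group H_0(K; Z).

Take the total order 0 < 1 < 2 < 3 < 4 < 5 < 6 on the vertex set. Then K (dimension 2) consists of the simplices:

  0-simplices (7): [0], [1], [2], [3], [4], [5], [6]
  1-simplices (18): [0,1], [0,2], [0,3], [0,4], [0,5], [1,2], [1,3], [1,4], [1,5], [1,6], [2,3], [2,4], [2,5], [3,4], [3,6], [4,5], [4,6], [5,6]
  2-simplices (12): [0,1,3], [0,1,4], [0,2,3], [0,2,5], [0,4,5], [1,2,4], [1,2,5], [1,3,6], [1,5,6], [2,3,4], [3,4,6], [4,5,6]

giving chain groups C_0 ≅ Z^7, C_1 ≅ Z^18, C_2 ≅ Z^12.

Boundary ∂_1: C_1 → C_0 maps an edge to its endpoints' difference, ∂[p,q] = q − p. For instance
  ∂[4,5] = [5] − [4].
As a 7×18 matrix over Z this has rank 6, with invariant factors (1,1,1,1,1,1).

The boundary map ∂_2: C_2 → C_1 sends each 2-simplex [p,q,r] to [q,r] − [p,r] + [p,q]. For instance
  ∂[0,1,4] = [1,4] − [0,4] + [0,1],
  ∂[2,3,4] = [3,4] − [2,4] + [2,3].
As a 18×12 matrix over Z this has rank 12, with invariant factors (1,1,1,1,1,1,1,1,1,1,1,2).

Now H_k = ker ∂_k / im ∂_{k+1}, so:

  H_0: rank C_0 − rank ∂_1 = 7 − 6 = 1, and the invariant factors of ∂_1 are all 1, so H_0 ≅ Z.

H_0 ≅ Z.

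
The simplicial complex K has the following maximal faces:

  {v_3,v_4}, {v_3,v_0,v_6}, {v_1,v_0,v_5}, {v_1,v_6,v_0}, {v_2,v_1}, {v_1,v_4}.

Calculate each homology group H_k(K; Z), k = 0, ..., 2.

H_0 ≅ Z,  H_1 ≅ Z,  H_2 = 0.

Take the total order v_0 < v_1 < v_2 < v_3 < v_4 < v_5 < v_6 on the vertex set. Then K (dimension 2) consists of the simplices:

  0-simplices (7): [v_0], [v_1], [v_2], [v_3], [v_4], [v_5], [v_6]
  1-simplices (10): [v_0,v_1], [v_0,v_3], [v_0,v_5], [v_0,v_6], [v_1,v_2], [v_1,v_4], [v_1,v_5], [v_1,v_6], [v_3,v_4], [v_3,v_6]
  2-simplices (3): [v_0,v_1,v_5], [v_0,v_1,v_6], [v_0,v_3,v_6]

giving chain groups C_0 ≅ Z^7, C_1 ≅ Z^10, C_2 ≅ Z^3.

Boundary ∂_1: C_1 → C_0 maps an edge to its endpoints' difference, ∂[p,q] = q − p. For instance
  ∂[v_0,v_1] = [v_1] − [v_0].
As a 7×10 matrix over Z this has rank 6, with invariant factors (1,1,1,1,1,1).

Boundary ∂_2: C_2 → C_1 sends each 2-simplex [p,q,r] to [q,r] − [p,r] + [p,q]. For instance
  ∂[v_0,v_3,v_6] = [v_3,v_6] − [v_0,v_6] + [v_0,v_3],
  ∂[v_0,v_1,v_6] = [v_1,v_6] − [v_0,v_6] + [v_0,v_1].
As a 10×3 matrix over Z this has rank 3, with invariant factors (1,1,1).

Reading off H_k = ker ∂_k / im ∂_{k+1}:

  H_0: rank C_0 − rank ∂_1 = 7 − 6 = 1, and the invariant factors of ∂_1 are all 1, so H_0 ≅ Z.
  H_1: rank ker ∂_1 − rank ∂_2 = (10 − 6) − 3 = 1, and the invariant factors of ∂_2 are all 1, so H_1 ≅ Z.
  H_2: rank ker ∂_2 − rank ∂_3 = (3 − 3) − 0 = 0, and there is no ∂_3, so H_2 ≅ 0.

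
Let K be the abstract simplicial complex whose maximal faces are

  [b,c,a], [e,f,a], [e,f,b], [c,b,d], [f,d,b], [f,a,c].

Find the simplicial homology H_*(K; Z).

H_0 = Z,  H_1 = Z,  H_2 = 0.

Order the vertices as a < b < c < d < e < f. Listing each simplex with vertices in this order, K has dimension 2 with simplices:

  0-simplices (6): a, b, c, d, e, f
  1-simplices (12): ab, ac, ae, af, bc, bd, be, bf, cd, cf, df, ef
  2-simplices (6): abc, acf, aef, bcd, bdf, bef

Hence C_0 ≅ Z^6, C_1 ≅ Z^12, C_2 ≅ Z^6.

The boundary map ∂_1: C_1 → C_0 maps an edge to its endpoints' difference, ∂[p,q] = q − p. For instance
  ∂cf = f − c.
The resulting 6×12 matrix has rank 5, and its Smith normal form has invariant factors (1,1,1,1,1).

∂_2: C_2 → C_1 acts by ∂[p,q,r] = [q,r] − [p,r] + [p,q]. For instance
  ∂bdf = df − bf + bd,
  ∂bef = ef − bf + be.
The resulting 12×6 matrix has rank 6, and its Smith normal form has invariant factors (1,1,1,1,1,1).

Reading off H_k = ker ∂_k / im ∂_{k+1}:

  H_0: rank C_0 − rank ∂_1 = 6 − 5 = 1, and the invariant factors of ∂_1 are all 1, so H_0 ≅ Z.
  H_1: rank ker ∂_1 − rank ∂_2 = (12 − 5) − 6 = 1, and the invariant factors of ∂_2 are all 1, so H_1 ≅ Z.
  H_2: rank ker ∂_2 − rank ∂_3 = (6 − 6) − 0 = 0, and there is no ∂_3, so H_2 ≅ 0.

As a check, the Euler characteristic is 6 − 12 + 6 = 0, which agrees with 1 − 1 + 0 = 0.
(K is a triangulation of the cylinder S^1 x I.)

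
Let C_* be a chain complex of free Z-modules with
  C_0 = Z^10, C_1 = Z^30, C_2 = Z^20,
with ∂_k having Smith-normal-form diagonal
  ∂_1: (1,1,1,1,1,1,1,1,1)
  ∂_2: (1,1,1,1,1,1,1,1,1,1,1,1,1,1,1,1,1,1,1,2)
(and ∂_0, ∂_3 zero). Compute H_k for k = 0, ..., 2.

H_0: b_0 = 10 − 0 − 9 = 1; torsion from ∂_1 factors > 1: none. So H_0 = Z.
H_1: b_1 = 30 − 9 − 20 = 1; torsion from ∂_2 factors > 1: [2]. So H_1 = Z × Z/2.
H_2: b_2 = 20 − 20 − 0 = 0; torsion from ∂_3 factors > 1: none. So H_2 = 0.

H_0 = Z,  H_1 = Z × Z/2,  H_2 = 0.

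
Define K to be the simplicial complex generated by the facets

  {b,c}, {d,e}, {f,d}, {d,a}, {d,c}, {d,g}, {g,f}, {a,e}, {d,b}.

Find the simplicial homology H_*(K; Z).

H_0 = Z,  H_1 = Z^3.

We work with the vertex ordering a < b < c < d < e < f < g. The simplices of K, each written with vertices in increasing order, are:

  0-simplices (7): a, b, c, d, e, f, g
  1-simplices (9): ad, ae, bc, bd, cd, de, df, dg, fg

giving chain groups C_0 ≅ Z^7, C_1 ≅ Z^9.

∂_1: C_1 → C_0 maps an edge to its endpoints' difference, ∂[p,q] = q − p.
As a 7×9 matrix over Z this has rank 6, with invariant factors (1,1,1,1,1,1).

Now H_k = ker ∂_k / im ∂_{k+1}, so:

  H_0: rank C_0 − rank ∂_1 = 7 − 6 = 1, and the invariant factors of ∂_1 are all 1, so H_0 = Z.
  H_1: rank ker ∂_1 − rank ∂_2 = (9 − 6) − 0 = 3, and there is no ∂_2, so H_1 = Z^3.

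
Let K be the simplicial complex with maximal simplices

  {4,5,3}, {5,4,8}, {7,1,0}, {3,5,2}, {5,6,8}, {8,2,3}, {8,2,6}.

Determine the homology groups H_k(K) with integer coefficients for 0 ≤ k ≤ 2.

Fix the vertex order 0 < 1 < 2 < 3 < 4 < 5 < 6 < 7 < 8 and write every simplex with vertices in increasing order. Then dim K = 2 and the simplices of K are:

  0-simplices (9): [0], [1], [2], [3], [4], [5], [6], [7], [8]
  1-simplices (15): [0,1], [0,7], [1,7], [2,3], [2,5], [2,6], [2,8], [3,4], [3,5], [3,8], [4,5], [4,8], [5,6], [5,8], [6,8]
  2-simplices (7): [0,1,7], [2,3,5], [2,3,8], [2,6,8], [3,4,5], [4,5,8], [5,6,8]

Hence C_0 ≅ Z^9, C_1 ≅ Z^15, C_2 ≅ Z^7.

The boundary map ∂_1: C_1 → C_0 sends each edge [p,q] (with p < q) to q − p. For instance
  ∂[2,5] = [5] − [2].
As a 9×15 matrix over Z this has rank 7, with invariant factors (1,1,1,1,1,1,1).

Boundary ∂_2: C_2 → C_1 sends each 2-simplex [p,q,r] to [q,r] − [p,r] + [p,q]. For instance
  ∂[5,6,8] = [6,8] − [5,8] + [5,6],
  ∂[2,6,8] = [6,8] − [2,8] + [2,6].
The resulting 15×7 matrix has rank 7, and its Smith normal form has invariant factors (1,1,1,1,1,1,1).

Computing H_k = (kernel of ∂_k) / (image of ∂_{k+1}):

  H_0: rank C_0 − rank ∂_1 = 9 − 7 = 2, and the invariant factors of ∂_1 are all 1, so H_0 = Z^2.
  H_1: rank ker ∂_1 − rank ∂_2 = (15 − 7) − 7 = 1, and the invariant factors of ∂_2 are all 1, so H_1 = Z.
  H_2: rank ker ∂_2 − rank ∂_3 = (7 − 7) − 0 = 0, and there is no ∂_3, so H_2 = 0.

(K is a triangulation of the disjoint union of the cylinder S^1 x I and the 2-simplex.)

H_0 = Z^2,  H_1 = Z,  H_2 = 0.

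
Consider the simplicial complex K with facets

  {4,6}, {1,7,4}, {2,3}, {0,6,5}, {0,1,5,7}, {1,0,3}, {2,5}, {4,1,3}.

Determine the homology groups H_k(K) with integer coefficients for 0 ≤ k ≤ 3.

Order the vertices as 0 < 1 < 2 < 3 < 4 < 5 < 6 < 7. Listing each simplex with vertices in this order, K has dimension 3 with simplices:

  0-simplices (8): [0], [1], [2], [3], [4], [5], [6], [7]
  1-simplices (16): [0,1], [0,3], [0,5], [0,6], [0,7], [1,3], [1,4], [1,5], [1,7], [2,3], [2,5], [3,4], [4,6], [4,7], [5,6], [5,7]
  2-simplices (8): [0,1,3], [0,1,5], [0,1,7], [0,5,6], [0,5,7], [1,3,4], [1,4,7], [1,5,7]
  3-simplices (1): [0,1,5,7]

so the chain groups are C_0 ≅ Z^8, C_1 ≅ Z^16, C_2 ≅ Z^8, C_3 ≅ Z^1.

Boundary ∂_1: C_1 → C_0 maps an edge to its endpoints' difference, ∂[p,q] = q − p. For instance
  ∂[3,4] = [4] − [3].
The resulting 8×16 matrix has rank 7, and its Smith normal form has invariant factors (1,1,1,1,1,1,1).

Boundary ∂_2: C_2 → C_1 sends each 2-simplex [p,q,r] to [q,r] − [p,r] + [p,q]. For instance
  ∂[1,4,7] = [4,7] − [1,7] + [1,4],
  ∂[0,1,3] = [1,3] − [0,3] + [0,1].
The 16×8 boundary matrix has rank 7 and Smith normal form diag(1,1,1,1,1,1,1).

Boundary ∂_3: C_3 → C_2 sends each 3-simplex σ to the alternating sum Σ_i (−1)^i (σ with its i-th vertex removed). For instance
  ∂[0,1,5,7] = [1,5,7] − [0,5,7] + [0,1,7] − [0,1,5].
The 8×1 boundary matrix has rank 1 and Smith normal form diag(1).

Computing H_k = (kernel of ∂_k) / (image of ∂_{k+1}):

  H_0: rank C_0 − rank ∂_1 = 8 − 7 = 1, and the invariant factors of ∂_1 are all 1, so H_0 ≅ Z.
  H_1: rank ker ∂_1 − rank ∂_2 = (16 − 7) − 7 = 2, and the invariant factors of ∂_2 are all 1, so H_1 ≅ Z^2.
  H_2: rank ker ∂_2 − rank ∂_3 = (8 − 7) − 1 = 0, and the invariant factors of ∂_3 are all 1, so H_2 ≅ 0.
  H_3: rank ker ∂_3 − rank ∂_4 = (1 − 1) − 0 = 0, and there is no ∂_4, so H_3 ≅ 0.

H_0 = Z,  H_1 = Z^2,  H_2 = 0,  H_3 = 0.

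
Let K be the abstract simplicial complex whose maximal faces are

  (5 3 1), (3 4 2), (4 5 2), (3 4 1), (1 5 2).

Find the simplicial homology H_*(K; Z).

H_0 = Z,  H_1 = Z,  H_2 = 0.

We work with the vertex ordering 1 < 2 < 3 < 4 < 5. The simplices of K, each written with vertices in increasing order, are:

  0-simplices (5): [1], [2], [3], [4], [5]
  1-simplices (10): [1,2], [1,3], [1,4], [1,5], [2,3], [2,4], [2,5], [3,4], [3,5], [4,5]
  2-simplices (5): [1,2,5], [1,3,4], [1,3,5], [2,3,4], [2,4,5]

so the chain groups are C_0 ≅ Z^5, C_1 ≅ Z^10, C_2 ≅ Z^5.

∂_1: C_1 → C_0 maps an edge to its endpoints' difference, ∂[p,q] = q − p.
As a 5×10 matrix over Z this has rank 4, with invariant factors (1,1,1,1).

Boundary ∂_2: C_2 → C_1 maps a triangle to the signed sum of its edges. For instance
  ∂[1,3,4] = [3,4] − [1,4] + [1,3],
  ∂[1,3,5] = [3,5] − [1,5] + [1,3].
The 10×5 boundary matrix has rank 5 and Smith normal form diag(1,1,1,1,1).

Computing H_k = (kernel of ∂_k) / (image of ∂_{k+1}):

  H_0: rank C_0 − rank ∂_1 = 5 − 4 = 1, and the invariant factors of ∂_1 are all 1, so H_0 ≅ Z.
  H_1: rank ker ∂_1 − rank ∂_2 = (10 − 4) − 5 = 1, and the invariant factors of ∂_2 are all 1, so H_1 ≅ Z.
  H_2: rank ker ∂_2 − rank ∂_3 = (5 − 5) − 0 = 0, and there is no ∂_3, so H_2 ≅ 0.

As a check, the Euler characteristic is 5 − 10 + 5 = 0, which agrees with 1 − 1 + 0 = 0.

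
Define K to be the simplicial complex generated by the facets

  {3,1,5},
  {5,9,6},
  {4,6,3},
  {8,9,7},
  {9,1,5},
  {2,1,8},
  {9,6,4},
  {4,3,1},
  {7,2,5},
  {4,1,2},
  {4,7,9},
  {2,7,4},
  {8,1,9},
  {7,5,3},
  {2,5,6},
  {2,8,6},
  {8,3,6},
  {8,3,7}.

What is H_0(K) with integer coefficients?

H_0 = Z.

We work with the vertex ordering 1 < 2 < 3 < 4 < 5 < 6 < 7 < 8 < 9. The simplices of K, each written with vertices in increasing order, are:

  0-simplices (9): [1], [2], [3], [4], [5], [6], [7], [8], [9]
  1-simplices (27): (27 of them)
  2-simplices (18): [1,2,4], [1,2,8], [1,3,4], [1,3,5], [1,5,9], [1,8,9], [2,4,7], [2,5,6], [2,5,7], [2,6,8], [3,4,6], [3,5,7], [3,6,8], [3,7,8], [4,6,9], [4,7,9], [5,6,9], [7,8,9]

so the chain groups are C_0 ≅ Z^9, C_1 ≅ Z^27, C_2 ≅ Z^18.

∂_1: C_1 → C_0 is given by ∂[p,q] = [q] − [p]. For instance
  ∂[1,5] = [5] − [1].
The resulting 9×27 matrix has rank 8, and its Smith normal form has invariant factors (1,1,1,1,1,1,1,1).

Boundary ∂_2: C_2 → C_1 acts by ∂[p,q,r] = [q,r] − [p,r] + [p,q]. For instance
  ∂[4,6,9] = [6,9] − [4,9] + [4,6],
  ∂[5,6,9] = [6,9] − [5,9] + [5,6].
The 27×18 boundary matrix has rank 17 and Smith normal form diag(1,1,1,1,1,1,1,1,1,1,1,1,1,1,1,1,1).

Computing H_k = (kernel of ∂_k) / (image of ∂_{k+1}):

  H_0: rank C_0 − rank ∂_1 = 9 − 8 = 1, and the invariant factors of ∂_1 are all 1, so H_0 ≅ Z.

(K is a triangulation of the torus T^2.)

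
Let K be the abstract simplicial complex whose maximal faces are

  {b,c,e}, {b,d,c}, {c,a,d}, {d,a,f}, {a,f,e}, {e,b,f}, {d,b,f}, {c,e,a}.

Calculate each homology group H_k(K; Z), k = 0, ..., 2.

Take the total order a < b < c < d < e < f on the vertex set. Then K (dimension 2) consists of the simplices:

  0-simplices (6): a, b, c, d, e, f
  1-simplices (12): ac, ad, ae, af, bc, bd, be, bf, cd, ce, df, ef
  2-simplices (8): acd, ace, adf, aef, bcd, bce, bdf, bef

Hence C_0 ≅ Z^6, C_1 ≅ Z^12, C_2 ≅ Z^8.

Boundary ∂_1: C_1 → C_0 maps an edge to its endpoints' difference, ∂[p,q] = q − p.
The 6×12 boundary matrix has rank 5 and Smith normal form diag(1,1,1,1,1).

∂_2: C_2 → C_1 sends each 2-simplex [p,q,r] to [q,r] − [p,r] + [p,q]. For instance
  ∂bcd = cd − bd + bc,
  ∂aef = ef − af + ae.
The 12×8 boundary matrix has rank 7 and Smith normal form diag(1,1,1,1,1,1,1).

From H_k ≅ ker(∂_k) / im(∂_{k+1}) we obtain:

  H_0: rank C_0 − rank ∂_1 = 6 − 5 = 1, and the invariant factors of ∂_1 are all 1, so H_0 ≅ Z.
  H_1: rank ker ∂_1 − rank ∂_2 = (12 − 5) − 7 = 0, and the invariant factors of ∂_2 are all 1, so H_1 ≅ 0.
  H_2: rank ker ∂_2 − rank ∂_3 = (8 − 7) − 0 = 1, and there is no ∂_3, so H_2 ≅ Z.

H_0 ≅ Z,  H_1 = 0,  H_2 ≅ Z.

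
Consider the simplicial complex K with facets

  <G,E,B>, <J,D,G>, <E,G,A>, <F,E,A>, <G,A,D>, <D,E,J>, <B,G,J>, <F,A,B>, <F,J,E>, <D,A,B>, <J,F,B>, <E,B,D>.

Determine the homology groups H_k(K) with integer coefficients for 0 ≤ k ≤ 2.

H_0 ≅ Z,  H_1 ≅ Z/2,  H_2 = 0.

Fix the vertex order A < B < D < E < F < G < J and write every simplex with vertices in increasing order. Then dim K = 2 and the simplices of K are:

  0-simplices (7): A, B, D, E, F, G, J
  1-simplices (18): AB, AD, AE, AF, AG, BD, BE, BF, BG, BJ, DE, DG, DJ, EF, EG, EJ, FJ, GJ
  2-simplices (12): ABD, ABF, ADG, AEF, AEG, BDE, BEG, BFJ, BGJ, DEJ, DGJ, EFJ

Hence C_0 ≅ Z^7, C_1 ≅ Z^18, C_2 ≅ Z^12.

Boundary ∂_1: C_1 → C_0 maps an edge to its endpoints' difference, ∂[p,q] = q − p.
The resulting 7×18 matrix has rank 6, and its Smith normal form has invariant factors (1,1,1,1,1,1).

∂_2: C_2 → C_1 acts by ∂[p,q,r] = [q,r] − [p,r] + [p,q]. For instance
  ∂BGJ = GJ − BJ + BG,
  ∂BFJ = FJ − BJ + BF.
The resulting 18×12 matrix has rank 12, and its Smith normal form has invariant factors (1,1,1,1,1,1,1,1,1,1,1,2).

Now H_k = ker ∂_k / im ∂_{k+1}, so:

  H_0: rank C_0 − rank ∂_1 = 7 − 6 = 1, and the invariant factors of ∂_1 are all 1, so H_0 = Z.
  H_1: rank ker ∂_1 − rank ∂_2 = (18 − 6) − 12 = 0, and ∂_2 has invariant factor 2 > 1, so H_1 = Z/2.
  H_2: rank ker ∂_2 − rank ∂_3 = (12 − 12) − 0 = 0, and there is no ∂_3, so H_2 = 0.

(K is a triangulation of the real projective plane RP^2.)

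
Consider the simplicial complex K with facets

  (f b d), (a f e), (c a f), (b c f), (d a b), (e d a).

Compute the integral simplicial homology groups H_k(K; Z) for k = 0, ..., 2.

H_0 = Z,  H_1 = Z,  H_2 = 0.

Take the total order a < b < c < d < e < f on the vertex set. Then K (dimension 2) consists of the simplices:

  0-simplices (6): a, b, c, d, e, f
  1-simplices (12): ab, ac, ad, ae, af, bc, bd, bf, cf, de, df, ef
  2-simplices (6): abd, acf, ade, aef, bcf, bdf

so the chain groups are C_0 ≅ Z^6, C_1 ≅ Z^12, C_2 ≅ Z^6.

The boundary map ∂_1: C_1 → C_0 sends each edge [p,q] (with p < q) to q − p. For instance
  ∂ad = d − a.
The resulting 6×12 matrix has rank 5, and its Smith normal form has invariant factors (1,1,1,1,1).

∂_2: C_2 → C_1 maps a triangle to the signed sum of its edges. For instance
  ∂ade = de − ae + ad,
  ∂acf = cf − af + ac.
This gives a 12×6 integer matrix of rank 6; reducing to Smith normal form yields diagonal entries (1,1,1,1,1,1).

From H_k ≅ ker(∂_k) / im(∂_{k+1}) we obtain:

  H_0: rank C_0 − rank ∂_1 = 6 − 5 = 1, and the invariant factors of ∂_1 are all 1, so H_0 ≅ Z.
  H_1: rank ker ∂_1 − rank ∂_2 = (12 − 5) − 6 = 1, and the invariant factors of ∂_2 are all 1, so H_1 ≅ Z.
  H_2: rank ker ∂_2 − rank ∂_3 = (6 − 6) − 0 = 0, and there is no ∂_3, so H_2 ≅ 0.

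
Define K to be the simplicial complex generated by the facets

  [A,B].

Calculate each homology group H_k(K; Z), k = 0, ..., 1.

H_0 ≅ Z,  H_1 = 0.

K has 2 vertices, 1 edge.
rank ∂_0 = 0, rank ∂_1 = 1 ⇒ b_0 = 2 − 0 − 1 = 1; all invariant factors of ∂_1 are 1 so no torsion. So H_0 ≅ Z.
rank ∂_1 = 1, rank ∂_2 = 0 ⇒ b_1 = 1 − 1 − 0 = 0. So H_1 ≅ 0.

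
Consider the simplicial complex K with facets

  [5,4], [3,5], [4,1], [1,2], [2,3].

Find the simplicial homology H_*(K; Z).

H_0 ≅ Z,  H_1 ≅ Z.

Fix the vertex order 1 < 2 < 3 < 4 < 5 and write every simplex with vertices in increasing order. Then dim K = 1 and the simplices of K are:

  0-simplices (5): [1], [2], [3], [4], [5]
  1-simplices (5): [1,2], [1,4], [2,3], [3,5], [4,5]

giving chain groups C_0 ≅ Z^5, C_1 ≅ Z^5.

∂_1: C_1 → C_0 is given by ∂[p,q] = [q] − [p].
The 5×5 boundary matrix has rank 4 and Smith normal form diag(1,1,1,1).

From H_k ≅ ker(∂_k) / im(∂_{k+1}) we obtain:

  H_0: rank C_0 − rank ∂_1 = 5 − 4 = 1, and the invariant factors of ∂_1 are all 1, so H_0 = Z.
  H_1: rank ker ∂_1 − rank ∂_2 = (5 − 4) − 0 = 1, and there is no ∂_2, so H_1 = Z.

As a check, the Euler characteristic is 5 − 5 = 0, which agrees with 1 − 1 = 0.
(K is a triangulation of the circle S^1.)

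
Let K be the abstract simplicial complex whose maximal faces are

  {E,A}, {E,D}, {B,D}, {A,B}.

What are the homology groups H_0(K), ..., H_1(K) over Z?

Fix the vertex order A < B < D < E and write every simplex with vertices in increasing order. Then dim K = 1 and the simplices of K are:

  0-simplices (4): A, B, D, E
  1-simplices (4): AB, AE, BD, DE

so the chain groups are C_0 ≅ Z^4, C_1 ≅ Z^4.

∂_1: C_1 → C_0 is given by ∂[p,q] = [q] − [p].
The 4×4 boundary matrix has rank 3 and Smith normal form diag(1,1,1).

From H_k ≅ ker(∂_k) / im(∂_{k+1}) we obtain:

  H_0: rank C_0 − rank ∂_1 = 4 − 3 = 1, and the invariant factors of ∂_1 are all 1, so H_0 ≅ Z.
  H_1: rank ker ∂_1 − rank ∂_2 = (4 − 3) − 0 = 1, and there is no ∂_2, so H_1 ≅ Z.

As a check, the Euler characteristic is 4 − 4 = 0, which agrees with 1 − 1 = 0.

H_0 ≅ Z,  H_1 ≅ Z.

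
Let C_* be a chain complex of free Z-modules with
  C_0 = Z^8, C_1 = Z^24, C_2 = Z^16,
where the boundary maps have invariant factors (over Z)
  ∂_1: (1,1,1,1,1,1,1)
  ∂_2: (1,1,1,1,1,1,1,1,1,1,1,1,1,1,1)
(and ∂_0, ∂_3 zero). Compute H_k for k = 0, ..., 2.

H_0 = Z,  H_1 = Z^2,  H_2 = Z.

H_0: b_0 = 8 − 0 − 7 = 1; torsion from ∂_1 factors > 1: none. So H_0 = Z.
H_1: b_1 = 24 − 7 − 15 = 2; torsion from ∂_2 factors > 1: none. So H_1 = Z^2.
H_2: b_2 = 16 − 15 − 0 = 1; torsion from ∂_3 factors > 1: none. So H_2 = Z.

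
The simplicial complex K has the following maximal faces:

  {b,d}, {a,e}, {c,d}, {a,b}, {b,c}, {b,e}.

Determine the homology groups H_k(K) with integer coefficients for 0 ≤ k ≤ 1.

We work with the vertex ordering a < b < c < d < e. The simplices of K, each written with vertices in increasing order, are:

  0-simplices (5): a, b, c, d, e
  1-simplices (6): ab, ae, bc, bd, be, cd

Hence C_0 ≅ Z^5, C_1 ≅ Z^6.

Boundary ∂_1: C_1 → C_0 maps an edge to its endpoints' difference, ∂[p,q] = q − p. For instance
  ∂ab = b − a.
The resulting 5×6 matrix has rank 4, and its Smith normal form has invariant factors (1,1,1,1).

From H_k ≅ ker(∂_k) / im(∂_{k+1}) we obtain:

  H_0: rank C_0 − rank ∂_1 = 5 − 4 = 1, and the invariant factors of ∂_1 are all 1, so H_0 = Z.
  H_1: rank ker ∂_1 − rank ∂_2 = (6 − 4) − 0 = 2, and there is no ∂_2, so H_1 = Z^2.

H_0 = Z,  H_1 = Z^2.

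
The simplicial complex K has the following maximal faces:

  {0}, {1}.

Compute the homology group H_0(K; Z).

We work with the vertex ordering 0 < 1. The simplices of K, each written with vertices in increasing order, are:

  0-simplices (2): [0], [1]

Hence C_0 ≅ Z^2.

Computing H_k = (kernel of ∂_k) / (image of ∂_{k+1}):

  H_0: rank C_0 − rank ∂_1 = 2 − 0 = 2, and there is no ∂_1, so H_0 ≅ Z^2.

H_0 = Z^2.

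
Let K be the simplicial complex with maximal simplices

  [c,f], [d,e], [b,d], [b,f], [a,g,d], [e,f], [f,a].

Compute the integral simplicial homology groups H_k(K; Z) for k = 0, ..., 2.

H_0 ≅ Z,  H_1 ≅ Z^2,  H_2 = 0.

Order the vertices as a < b < c < d < e < f < g. Listing each simplex with vertices in this order, K has dimension 2 with simplices:

  0-simplices (7): a, b, c, d, e, f, g
  1-simplices (9): ad, af, ag, bd, bf, cf, de, dg, ef
  2-simplices (1): adg

Hence C_0 ≅ Z^7, C_1 ≅ Z^9, C_2 ≅ Z^1.

Boundary ∂_1: C_1 → C_0 sends each edge [p,q] (with p < q) to q − p. For instance
  ∂ef = f − e.
The 7×9 boundary matrix has rank 6 and Smith normal form diag(1,1,1,1,1,1).

The boundary map ∂_2: C_2 → C_1 sends each 2-simplex [p,q,r] to [q,r] − [p,r] + [p,q]. For instance
  ∂adg = dg − ag + ad.
As a 9×1 matrix over Z this has rank 1, with invariant factors (1).

From H_k ≅ ker(∂_k) / im(∂_{k+1}) we obtain:

  H_0: rank C_0 − rank ∂_1 = 7 − 6 = 1, and the invariant factors of ∂_1 are all 1, so H_0 ≅ Z.
  H_1: rank ker ∂_1 − rank ∂_2 = (9 − 6) − 1 = 2, and the invariant factors of ∂_2 are all 1, so H_1 ≅ Z^2.
  H_2: rank ker ∂_2 − rank ∂_3 = (1 − 1) − 0 = 0, and there is no ∂_3, so H_2 ≅ 0.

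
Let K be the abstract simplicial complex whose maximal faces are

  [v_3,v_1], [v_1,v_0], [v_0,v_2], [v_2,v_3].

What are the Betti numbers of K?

b_0 = 1, b_1 = 1.

We work with the vertex ordering v_0 < v_1 < v_2 < v_3. The simplices of K, each written with vertices in increasing order, are:

  0-simplices (4): [v_0], [v_1], [v_2], [v_3]
  1-simplices (4): [v_0,v_1], [v_0,v_2], [v_1,v_3], [v_2,v_3]

giving chain groups C_0 ≅ Z^4, C_1 ≅ Z^4.

Boundary ∂_1: C_1 → C_0 is given by ∂[p,q] = [q] − [p]. For instance
  ∂[v_0,v_2] = [v_2] − [v_0].
As a 4×4 matrix over Z this has rank 3, with invariant factors (1,1,1).

Now H_k = ker ∂_k / im ∂_{k+1}, so:

  H_0: rank C_0 − rank ∂_1 = 4 − 3 = 1, and the invariant factors of ∂_1 are all 1, so H_0 ≅ Z.
  H_1: rank ker ∂_1 − rank ∂_2 = (4 − 3) − 0 = 1, and there is no ∂_2, so H_1 ≅ Z.

As a check, the Euler characteristic is 4 − 4 = 0, which agrees with 1 − 1 = 0.

Hence the Betti numbers are b_0 = 1, b_1 = 1.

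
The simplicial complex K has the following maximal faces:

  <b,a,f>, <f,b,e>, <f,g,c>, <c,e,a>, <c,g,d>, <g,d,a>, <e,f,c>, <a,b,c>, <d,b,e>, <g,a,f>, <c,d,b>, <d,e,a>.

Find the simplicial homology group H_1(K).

H_1 = Z/2.

Take the total order a < b < c < d < e < f < g on the vertex set. Then K (dimension 2) consists of the simplices:

  0-simplices (7): a, b, c, d, e, f, g
  1-simplices (18): ab, ac, ad, ae, af, ag, bc, bd, be, bf, cd, ce, cf, cg, de, dg, ef, fg
  2-simplices (12): abc, abf, ace, ade, adg, afg, bcd, bde, bef, cdg, cef, cfg

Hence C_0 ≅ Z^7, C_1 ≅ Z^18, C_2 ≅ Z^12.

∂_1: C_1 → C_0 maps an edge to its endpoints' difference, ∂[p,q] = q − p.
As a 7×18 matrix over Z this has rank 6, with invariant factors (1,1,1,1,1,1).

The boundary map ∂_2: C_2 → C_1 sends each 2-simplex [p,q,r] to [q,r] − [p,r] + [p,q]. For instance
  ∂bef = ef − bf + be,
  ∂adg = dg − ag + ad.
The resulting 18×12 matrix has rank 12, and its Smith normal form has invariant factors (1,1,1,1,1,1,1,1,1,1,1,2).

From H_k ≅ ker(∂_k) / im(∂_{k+1}) we obtain:

  H_1: rank ker ∂_1 − rank ∂_2 = (18 − 6) − 12 = 0, and ∂_2 has invariant factor 2 > 1, so H_1 = Z/2.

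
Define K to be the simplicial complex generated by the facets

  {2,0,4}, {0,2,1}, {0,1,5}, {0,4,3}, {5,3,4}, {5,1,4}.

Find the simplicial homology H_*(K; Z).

Order the vertices as 0 < 1 < 2 < 3 < 4 < 5. Listing each simplex with vertices in this order, K has dimension 2 with simplices:

  0-simplices (6): [0], [1], [2], [3], [4], [5]
  1-simplices (12): [0,1], [0,2], [0,3], [0,4], [0,5], [1,2], [1,4], [1,5], [2,4], [3,4], [3,5], [4,5]
  2-simplices (6): [0,1,2], [0,1,5], [0,2,4], [0,3,4], [1,4,5], [3,4,5]

so the chain groups are C_0 ≅ Z^6, C_1 ≅ Z^12, C_2 ≅ Z^6.

Boundary ∂_1: C_1 → C_0 sends each edge [p,q] (with p < q) to q − p. For instance
  ∂[2,4] = [4] − [2].
The 6×12 boundary matrix has rank 5 and Smith normal form diag(1,1,1,1,1).

Boundary ∂_2: C_2 → C_1 maps a triangle to the signed sum of its edges. For instance
  ∂[0,1,2] = [1,2] − [0,2] + [0,1],
  ∂[3,4,5] = [4,5] − [3,5] + [3,4].
The 12×6 boundary matrix has rank 6 and Smith normal form diag(1,1,1,1,1,1).

From H_k ≅ ker(∂_k) / im(∂_{k+1}) we obtain:

  H_0: rank C_0 − rank ∂_1 = 6 − 5 = 1, and the invariant factors of ∂_1 are all 1, so H_0 ≅ Z.
  H_1: rank ker ∂_1 − rank ∂_2 = (12 − 5) − 6 = 1, and the invariant factors of ∂_2 are all 1, so H_1 ≅ Z.
  H_2: rank ker ∂_2 − rank ∂_3 = (6 − 6) − 0 = 0, and there is no ∂_3, so H_2 ≅ 0.

H_0 ≅ Z,  H_1 ≅ Z,  H_2 = 0.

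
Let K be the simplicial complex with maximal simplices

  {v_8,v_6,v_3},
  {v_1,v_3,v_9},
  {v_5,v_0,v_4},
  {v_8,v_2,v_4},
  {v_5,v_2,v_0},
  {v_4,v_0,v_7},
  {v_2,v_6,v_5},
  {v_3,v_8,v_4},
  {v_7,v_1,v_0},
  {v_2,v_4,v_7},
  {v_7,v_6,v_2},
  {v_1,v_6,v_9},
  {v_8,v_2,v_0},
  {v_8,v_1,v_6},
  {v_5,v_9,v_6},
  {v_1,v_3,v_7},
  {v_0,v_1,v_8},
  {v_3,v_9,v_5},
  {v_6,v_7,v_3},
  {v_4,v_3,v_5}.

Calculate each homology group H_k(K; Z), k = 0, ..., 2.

Take the total order v_0 < v_1 < v_2 < v_3 < v_4 < v_5 < v_6 < v_7 < v_8 < v_9 on the vertex set. Then K (dimension 2) consists of the simplices:

  0-simplices (10): [v_0], [v_1], [v_2], [v_3], [v_4], [v_5], [v_6], [v_7], [v_8], [v_9]
  1-simplices (30): (30 of them)
  2-simplices (20): (20 of them)

so the chain groups are C_0 ≅ Z^10, C_1 ≅ Z^30, C_2 ≅ Z^20.

Boundary ∂_1: C_1 → C_0 sends each edge [p,q] (with p < q) to q − p. For instance
  ∂[v_2,v_7] = [v_7] − [v_2].
As a 10×30 matrix over Z this has rank 9, with invariant factors (1,1,1,1,1,1,1,1,1).

∂_2: C_2 → C_1 sends each 2-simplex [p,q,r] to [q,r] − [p,r] + [p,q]. For instance
  ∂[v_0,v_2,v_8] = [v_2,v_8] − [v_0,v_8] + [v_0,v_2],
  ∂[v_5,v_6,v_9] = [v_6,v_9] − [v_5,v_9] + [v_5,v_6].
The 30×20 boundary matrix has rank 20 and Smith normal form diag(1,1,1,1,1,1,1,1,1,1,1,1,1,1,1,1,1,1,1,2).

Now H_k = ker ∂_k / im ∂_{k+1}, so:

  H_0: rank C_0 − rank ∂_1 = 10 − 9 = 1, and the invariant factors of ∂_1 are all 1, so H_0 = Z.
  H_1: rank ker ∂_1 − rank ∂_2 = (30 − 9) − 20 = 1, and ∂_2 has invariant factor 2 > 1, so H_1 = Z ⊕ Z/2Z.
  H_2: rank ker ∂_2 − rank ∂_3 = (20 − 20) − 0 = 0, and there is no ∂_3, so H_2 = 0.

As a check, the Euler characteristic is 10 − 30 + 20 = 0, which agrees with 1 − 1 + 0 = 0.
(K is a triangulation of the Klein bottle.)

H_0 ≅ Z,  H_1 ≅ Z ⊕ Z/2Z,  H_2 = 0.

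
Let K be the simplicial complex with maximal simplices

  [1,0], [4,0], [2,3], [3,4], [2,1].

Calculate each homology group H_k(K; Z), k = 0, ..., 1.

Take the total order 0 < 1 < 2 < 3 < 4 on the vertex set. Then K (dimension 1) consists of the simplices:

  0-simplices (5): [0], [1], [2], [3], [4]
  1-simplices (5): [0,1], [0,4], [1,2], [2,3], [3,4]

giving chain groups C_0 ≅ Z^5, C_1 ≅ Z^5.

The boundary map ∂_1: C_1 → C_0 sends each edge [p,q] (with p < q) to q − p.
As a 5×5 matrix over Z this has rank 4, with invariant factors (1,1,1,1).

From H_k ≅ ker(∂_k) / im(∂_{k+1}) we obtain:

  H_0: rank C_0 − rank ∂_1 = 5 − 4 = 1, and the invariant factors of ∂_1 are all 1, so H_0 ≅ Z.
  H_1: rank ker ∂_1 − rank ∂_2 = (5 − 4) − 0 = 1, and there is no ∂_2, so H_1 ≅ Z.

As a check, the Euler characteristic is 5 − 5 = 0, which agrees with 1 − 1 = 0.

H_0 ≅ Z,  H_1 ≅ Z.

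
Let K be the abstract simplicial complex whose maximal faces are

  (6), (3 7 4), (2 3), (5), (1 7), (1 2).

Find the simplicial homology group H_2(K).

H_2 = 0.

Take the total order 1 < 2 < 3 < 4 < 5 < 6 < 7 on the vertex set. Then K (dimension 2) consists of the simplices:

  0-simplices (7): [1], [2], [3], [4], [5], [6], [7]
  1-simplices (6): [1,2], [1,7], [2,3], [3,4], [3,7], [4,7]
  2-simplices (1): [3,4,7]

so the chain groups are C_0 ≅ Z^7, C_1 ≅ Z^6, C_2 ≅ Z^1.

∂_1: C_1 → C_0 sends each edge [p,q] (with p < q) to q − p. For instance
  ∂[1,2] = [2] − [1].
This gives a 7×6 integer matrix of rank 4; reducing to Smith normal form yields diagonal entries (1,1,1,1).

The boundary map ∂_2: C_2 → C_1 maps a triangle to the signed sum of its edges. For instance
  ∂[3,4,7] = [4,7] − [3,7] + [3,4].
The 6×1 boundary matrix has rank 1 and Smith normal form diag(1).

Computing H_k = (kernel of ∂_k) / (image of ∂_{k+1}):

  H_2: rank ker ∂_2 − rank ∂_3 = (1 − 1) − 0 = 0, and there is no ∂_3, so H_2 = 0.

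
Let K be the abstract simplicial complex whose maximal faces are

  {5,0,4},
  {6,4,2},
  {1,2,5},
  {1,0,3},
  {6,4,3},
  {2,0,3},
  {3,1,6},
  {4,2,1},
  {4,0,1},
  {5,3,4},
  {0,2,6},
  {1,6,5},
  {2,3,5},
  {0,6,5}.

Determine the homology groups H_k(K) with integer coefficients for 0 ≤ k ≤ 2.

Order the vertices as 0 < 1 < 2 < 3 < 4 < 5 < 6. Listing each simplex with vertices in this order, K has dimension 2 with simplices:

  0-simplices (7): [0], [1], [2], [3], [4], [5], [6]
  1-simplices (21): [0,1], [0,2], [0,3], [0,4], [0,5], [0,6], [1,2], [1,3], [1,4], [1,5], [1,6], [2,3], [2,4], [2,5], [2,6], [3,4], [3,5], [3,6], [4,5], [4,6], [5,6]
  2-simplices (14): [0,1,3], [0,1,4], [0,2,3], [0,2,6], [0,4,5], [0,5,6], [1,2,4], [1,2,5], [1,3,6], [1,5,6], [2,3,5], [2,4,6], [3,4,5], [3,4,6]

so the chain groups are C_0 ≅ Z^7, C_1 ≅ Z^21, C_2 ≅ Z^14.

The boundary map ∂_1: C_1 → C_0 is given by ∂[p,q] = [q] − [p]. For instance
  ∂[4,5] = [5] − [4].
The resulting 7×21 matrix has rank 6, and its Smith normal form has invariant factors (1,1,1,1,1,1).

The boundary map ∂_2: C_2 → C_1 maps a triangle to the signed sum of its edges. For instance
  ∂[1,2,4] = [2,4] − [1,4] + [1,2],
  ∂[0,5,6] = [5,6] − [0,6] + [0,5].
As a 21×14 matrix over Z this has rank 13, with invariant factors (1,1,1,1,1,1,1,1,1,1,1,1,1).

From H_k ≅ ker(∂_k) / im(∂_{k+1}) we obtain:

  H_0: rank C_0 − rank ∂_1 = 7 − 6 = 1, and the invariant factors of ∂_1 are all 1, so H_0 ≅ Z.
  H_1: rank ker ∂_1 − rank ∂_2 = (21 − 6) − 13 = 2, and the invariant factors of ∂_2 are all 1, so H_1 ≅ Z^2.
  H_2: rank ker ∂_2 − rank ∂_3 = (14 − 13) − 0 = 1, and there is no ∂_3, so H_2 ≅ Z.

H_0 = Z,  H_1 = Z^2,  H_2 = Z.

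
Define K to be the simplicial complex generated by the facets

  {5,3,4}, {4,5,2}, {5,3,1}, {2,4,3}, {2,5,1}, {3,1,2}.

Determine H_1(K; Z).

H_1 ≅ 0.

We work with the vertex ordering 1 < 2 < 3 < 4 < 5. The simplices of K, each written with vertices in increasing order, are:

  0-simplices (5): [1], [2], [3], [4], [5]
  1-simplices (9): [1,2], [1,3], [1,5], [2,3], [2,4], [2,5], [3,4], [3,5], [4,5]
  2-simplices (6): [1,2,3], [1,2,5], [1,3,5], [2,3,4], [2,4,5], [3,4,5]

so the chain groups are C_0 ≅ Z^5, C_1 ≅ Z^9, C_2 ≅ Z^6.

The boundary map ∂_1: C_1 → C_0 sends each edge [p,q] (with p < q) to q − p. For instance
  ∂[2,5] = [5] − [2].
This gives a 5×9 integer matrix of rank 4; reducing to Smith normal form yields diagonal entries (1,1,1,1).

The boundary map ∂_2: C_2 → C_1 maps a triangle to the signed sum of its edges. For instance
  ∂[3,4,5] = [4,5] − [3,5] + [3,4],
  ∂[1,2,3] = [2,3] − [1,3] + [1,2].
As a 9×6 matrix over Z this has rank 5, with invariant factors (1,1,1,1,1).

Now H_k = ker ∂_k / im ∂_{k+1}, so:

  H_1: rank ker ∂_1 − rank ∂_2 = (9 − 4) − 5 = 0, and the invariant factors of ∂_2 are all 1, so H_1 ≅ 0.

(K is a triangulation of the 2-sphere S^2.)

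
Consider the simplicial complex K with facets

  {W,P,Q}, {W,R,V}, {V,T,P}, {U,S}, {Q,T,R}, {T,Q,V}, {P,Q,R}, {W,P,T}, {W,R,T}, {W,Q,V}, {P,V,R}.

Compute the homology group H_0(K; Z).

We work with the vertex ordering P < Q < R < S < T < U < V < W. The simplices of K, each written with vertices in increasing order, are:

  0-simplices (8): P, Q, R, S, T, U, V, W
  1-simplices (16): PQ, PR, PT, PV, PW, QR, QT, QV, QW, RT, RV, RW, SU, TV, TW, VW
  2-simplices (10): PQR, PQW, PRV, PTV, PTW, QRT, QTV, QVW, RTW, RVW

so the chain groups are C_0 ≅ Z^8, C_1 ≅ Z^16, C_2 ≅ Z^10.

The boundary map ∂_1: C_1 → C_0 is given by ∂[p,q] = [q] − [p]. For instance
  ∂PR = R − P.
As a 8×16 matrix over Z this has rank 6, with invariant factors (1,1,1,1,1,1).

The boundary map ∂_2: C_2 → C_1 maps a triangle to the signed sum of its edges. For instance
  ∂QRT = RT − QT + QR,
  ∂PQW = QW − PW + PQ.
As a 16×10 matrix over Z this has rank 10, with invariant factors (1,1,1,1,1,1,1,1,1,2).

Reading off H_k = ker ∂_k / im ∂_{k+1}:

  H_0: rank C_0 − rank ∂_1 = 8 − 6 = 2, and the invariant factors of ∂_1 are all 1, so H_0 ≅ Z^2.

(K is a triangulation of the disjoint union of the real projective plane RP^2 and the 1-simplex.)

H_0 ≅ Z^2.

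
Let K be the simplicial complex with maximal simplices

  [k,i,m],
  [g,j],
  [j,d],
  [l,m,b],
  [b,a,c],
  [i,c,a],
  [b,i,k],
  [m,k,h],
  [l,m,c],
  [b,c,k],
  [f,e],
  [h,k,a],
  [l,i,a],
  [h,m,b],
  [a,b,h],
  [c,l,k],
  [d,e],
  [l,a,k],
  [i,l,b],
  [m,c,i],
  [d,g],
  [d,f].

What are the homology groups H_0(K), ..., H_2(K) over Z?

H_0 ≅ Z^2,  H_1 ≅ Z^4,  H_2 ≅ Z.

We work with the vertex ordering a < b < c < d < e < f < g < h < i < j < k < l < m. The simplices of K, each written with vertices in increasing order, are:

  0-simplices (13): a, b, c, d, e, f, g, h, i, j, k, l, m
  1-simplices (30): ab, ac, ah, ai, ak, al, bc, bh, bi, bk, bl, bm, ci, ck, cl, cm, de, df, dg, dj, ef, gj, hk, hm, ik, il, im, kl, km, lm
  2-simplices (16): abc, abh, aci, ahk, ail, akl, bck, bhm, bik, bil, blm, cim, ckl, clm, hkm, ikm

Hence C_0 ≅ Z^13, C_1 ≅ Z^30, C_2 ≅ Z^16.

∂_1: C_1 → C_0 maps an edge to its endpoints' difference, ∂[p,q] = q − p.
The 13×30 boundary matrix has rank 11 and Smith normal form diag(1,1,1,1,1,1,1,1,1,1,1).

Boundary ∂_2: C_2 → C_1 acts by ∂[p,q,r] = [q,r] − [p,r] + [p,q]. For instance
  ∂ail = il − al + ai,
  ∂bck = ck − bk + bc.
The resulting 30×16 matrix has rank 15, and its Smith normal form has invariant factors (1,1,1,1,1,1,1,1,1,1,1,1,1,1,1).

From H_k ≅ ker(∂_k) / im(∂_{k+1}) we obtain:

  H_0: rank C_0 − rank ∂_1 = 13 − 11 = 2, and the invariant factors of ∂_1 are all 1, so H_0 = Z^2.
  H_1: rank ker ∂_1 − rank ∂_2 = (30 − 11) − 15 = 4, and the invariant factors of ∂_2 are all 1, so H_1 = Z^4.
  H_2: rank ker ∂_2 − rank ∂_3 = (16 − 15) − 0 = 1, and there is no ∂_3, so H_2 = Z.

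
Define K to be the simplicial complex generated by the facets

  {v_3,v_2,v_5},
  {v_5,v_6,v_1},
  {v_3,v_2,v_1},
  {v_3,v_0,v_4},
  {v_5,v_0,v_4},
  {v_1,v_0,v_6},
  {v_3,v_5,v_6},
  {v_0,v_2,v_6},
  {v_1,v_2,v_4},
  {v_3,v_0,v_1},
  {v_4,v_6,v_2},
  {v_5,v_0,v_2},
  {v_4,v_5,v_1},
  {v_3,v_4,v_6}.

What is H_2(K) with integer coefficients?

We work with the vertex ordering v_0 < v_1 < v_2 < v_3 < v_4 < v_5 < v_6. The simplices of K, each written with vertices in increasing order, are:

  0-simplices (7): [v_0], [v_1], [v_2], [v_3], [v_4], [v_5], [v_6]
  1-simplices (21): (21 of them)
  2-simplices (14): (14 of them)

giving chain groups C_0 ≅ Z^7, C_1 ≅ Z^21, C_2 ≅ Z^14.

Boundary ∂_1: C_1 → C_0 maps an edge to its endpoints' difference, ∂[p,q] = q − p.
As a 7×21 matrix over Z this has rank 6, with invariant factors (1,1,1,1,1,1).

∂_2: C_2 → C_1 maps a triangle to the signed sum of its edges. For instance
  ∂[v_1,v_4,v_5] = [v_4,v_5] − [v_1,v_5] + [v_1,v_4],
  ∂[v_2,v_3,v_5] = [v_3,v_5] − [v_2,v_5] + [v_2,v_3].
As a 21×14 matrix over Z this has rank 13, with invariant factors (1,1,1,1,1,1,1,1,1,1,1,1,1).

Reading off H_k = ker ∂_k / im ∂_{k+1}:

  H_2: rank ker ∂_2 − rank ∂_3 = (14 − 13) − 0 = 1, and there is no ∂_3, so H_2 ≅ Z.

(K is a triangulation of the torus T^2.)

H_2 = Z.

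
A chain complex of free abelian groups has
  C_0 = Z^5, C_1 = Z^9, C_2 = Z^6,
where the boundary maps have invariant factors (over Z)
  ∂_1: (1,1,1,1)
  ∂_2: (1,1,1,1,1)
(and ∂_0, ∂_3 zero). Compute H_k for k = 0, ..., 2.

H_0 = Z,  H_1 = 0,  H_2 = Z.

H_0: b_0 = 5 − 0 − 4 = 1; torsion from ∂_1 factors > 1: none. So H_0 = Z.
H_1: b_1 = 9 − 4 − 5 = 0; torsion from ∂_2 factors > 1: none. So H_1 = 0.
H_2: b_2 = 6 − 5 − 0 = 1; torsion from ∂_3 factors > 1: none. So H_2 = Z.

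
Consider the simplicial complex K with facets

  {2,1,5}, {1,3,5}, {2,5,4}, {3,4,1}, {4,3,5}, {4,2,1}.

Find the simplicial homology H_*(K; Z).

H_0 ≅ Z,  H_1 = 0,  H_2 ≅ Z.

Take the total order 1 < 2 < 3 < 4 < 5 on the vertex set. Then K (dimension 2) consists of the simplices:

  0-simplices (5): [1], [2], [3], [4], [5]
  1-simplices (9): [1,2], [1,3], [1,4], [1,5], [2,4], [2,5], [3,4], [3,5], [4,5]
  2-simplices (6): [1,2,4], [1,2,5], [1,3,4], [1,3,5], [2,4,5], [3,4,5]

so the chain groups are C_0 ≅ Z^5, C_1 ≅ Z^9, C_2 ≅ Z^6.

∂_1: C_1 → C_0 maps an edge to its endpoints' difference, ∂[p,q] = q − p. For instance
  ∂[3,4] = [4] − [3].
The 5×9 boundary matrix has rank 4 and Smith normal form diag(1,1,1,1).

The boundary map ∂_2: C_2 → C_1 acts by ∂[p,q,r] = [q,r] − [p,r] + [p,q]. For instance
  ∂[1,3,4] = [3,4] − [1,4] + [1,3],
  ∂[2,4,5] = [4,5] − [2,5] + [2,4].
As a 9×6 matrix over Z this has rank 5, with invariant factors (1,1,1,1,1).

Computing H_k = (kernel of ∂_k) / (image of ∂_{k+1}):

  H_0: rank C_0 − rank ∂_1 = 5 − 4 = 1, and the invariant factors of ∂_1 are all 1, so H_0 = Z.
  H_1: rank ker ∂_1 − rank ∂_2 = (9 − 4) − 5 = 0, and the invariant factors of ∂_2 are all 1, so H_1 = 0.
  H_2: rank ker ∂_2 − rank ∂_3 = (6 − 5) − 0 = 1, and there is no ∂_3, so H_2 = Z.

As a check, the Euler characteristic is 5 − 9 + 6 = 2, which agrees with 1 − 0 + 1 = 2.
(K is a triangulation of the 2-sphere S^2.)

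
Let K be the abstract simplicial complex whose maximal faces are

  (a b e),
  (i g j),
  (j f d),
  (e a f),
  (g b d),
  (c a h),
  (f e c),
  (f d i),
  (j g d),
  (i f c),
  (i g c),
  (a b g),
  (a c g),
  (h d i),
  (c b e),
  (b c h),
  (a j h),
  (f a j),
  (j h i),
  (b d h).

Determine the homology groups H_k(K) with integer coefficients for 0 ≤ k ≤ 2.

H_0 = Z,  H_1 = Z ⊕ Z/2,  H_2 = 0.

We work with the vertex ordering a < b < c < d < e < f < g < h < i < j. The simplices of K, each written with vertices in increasing order, are:

  0-simplices (10): a, b, c, d, e, f, g, h, i, j
  1-simplices (30): ab, ac, ae, af, ag, ah, aj, bc, bd, be, bg, bh, ce, cf, cg, ch, ci, df, dg, dh, di, dj, ef, fi, fj, gi, gj, hi, hj, ij
  2-simplices (20): abe, abg, acg, ach, aef, afj, ahj, bce, bch, bdg, bdh, cef, cfi, cgi, dfi, dfj, dgj, dhi, gij, hij

so the chain groups are C_0 ≅ Z^10, C_1 ≅ Z^30, C_2 ≅ Z^20.

The boundary map ∂_1: C_1 → C_0 maps an edge to its endpoints' difference, ∂[p,q] = q − p. For instance
  ∂gi = i − g.
As a 10×30 matrix over Z this has rank 9, with invariant factors (1,1,1,1,1,1,1,1,1).

The boundary map ∂_2: C_2 → C_1 acts by ∂[p,q,r] = [q,r] − [p,r] + [p,q]. For instance
  ∂dfi = fi − di + df,
  ∂gij = ij − gj + gi.
This gives a 30×20 integer matrix of rank 20; reducing to Smith normal form yields diagonal entries (1,1,1,1,1,1,1,1,1,1,1,1,1,1,1,1,1,1,1,2).

From H_k ≅ ker(∂_k) / im(∂_{k+1}) we obtain:

  H_0: rank C_0 − rank ∂_1 = 10 − 9 = 1, and the invariant factors of ∂_1 are all 1, so H_0 ≅ Z.
  H_1: rank ker ∂_1 − rank ∂_2 = (30 − 9) − 20 = 1, and ∂_2 has invariant factor 2 > 1, so H_1 ≅ Z ⊕ Z/2.
  H_2: rank ker ∂_2 − rank ∂_3 = (20 − 20) − 0 = 0, and there is no ∂_3, so H_2 ≅ 0.

(K is a triangulation of the Klein bottle.)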